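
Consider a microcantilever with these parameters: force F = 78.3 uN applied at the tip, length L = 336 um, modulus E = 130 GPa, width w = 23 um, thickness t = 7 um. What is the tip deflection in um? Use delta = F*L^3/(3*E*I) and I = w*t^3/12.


Step 1: Calculate the second moment of area.
I = w * t^3 / 12 = 23 * 7^3 / 12 = 657.4167 um^4
Step 2: Convert E to consistent units (1 GPa = 1000 uN/um^2).
E = 130 GPa = 130000 uN/um^2
Step 3: Calculate tip deflection.
delta = F * L^3 / (3 * E * I)
delta = 78.3 * 336^3 / (3 * 130000 * 657.4167)
delta = 11.5844 um


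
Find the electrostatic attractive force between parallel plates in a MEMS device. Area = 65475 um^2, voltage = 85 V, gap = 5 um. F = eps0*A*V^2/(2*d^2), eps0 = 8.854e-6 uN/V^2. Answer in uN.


Step 1: Identify parameters.
eps0 = 8.854e-6 uN/V^2, A = 65475 um^2, V = 85 V, d = 5 um
Step 2: Compute V^2 = 85^2 = 7225
Step 3: Compute d^2 = 5^2 = 25
Step 4: F = 0.5 * 8.854e-6 * 65475 * 7225 / 25
F = 83.769 uN


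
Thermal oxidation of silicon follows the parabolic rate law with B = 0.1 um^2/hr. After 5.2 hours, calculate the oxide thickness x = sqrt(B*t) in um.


Step 1: Compute B*t = 0.1 * 5.2 = 0.52
Step 2: x = sqrt(0.52)
x = 0.721 um


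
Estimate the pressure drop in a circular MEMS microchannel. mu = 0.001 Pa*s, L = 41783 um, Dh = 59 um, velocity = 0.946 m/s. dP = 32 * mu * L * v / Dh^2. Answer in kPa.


Step 1: Convert to SI: L = 41783e-6 m, Dh = 59e-6 m
Step 2: dP = 32 * 0.001 * 41783e-6 * 0.946 / (59e-6)^2
Step 3: dP = 363359.66 Pa
Step 4: Convert to kPa: dP = 363.36 kPa


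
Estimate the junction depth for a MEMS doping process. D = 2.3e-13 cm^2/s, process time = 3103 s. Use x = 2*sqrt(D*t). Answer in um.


Step 1: Compute D*t = 2.3e-13 * 3103 = 7.1369e-10 cm^2
Step 2: sqrt(D*t) = 2.6715e-05 cm
Step 3: x = 2 * 2.6715e-05 cm = 5.343e-05 cm
Step 4: Convert to um (1 cm = 1e4 um): x = 0.534 um


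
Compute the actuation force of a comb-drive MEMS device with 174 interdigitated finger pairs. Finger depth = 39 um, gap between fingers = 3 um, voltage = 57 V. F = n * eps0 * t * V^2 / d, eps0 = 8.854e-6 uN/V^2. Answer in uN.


Step 1: Parameters: n=174, eps0=8.854e-6 uN/V^2, t=39 um, V=57 V, d=3 um
Step 2: V^2 = 3249
Step 3: F = 174 * 8.854e-6 * 39 * 3249 / 3
F = 65.07 uN


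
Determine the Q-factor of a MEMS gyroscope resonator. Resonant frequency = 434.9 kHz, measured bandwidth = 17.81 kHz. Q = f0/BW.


Step 1: Q = f0 / bandwidth
Step 2: Q = 434.9 / 17.81
Q = 24.4


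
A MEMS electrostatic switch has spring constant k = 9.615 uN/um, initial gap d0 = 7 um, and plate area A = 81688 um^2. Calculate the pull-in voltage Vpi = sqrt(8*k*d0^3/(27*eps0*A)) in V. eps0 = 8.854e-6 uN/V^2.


Step 1: Compute numerator: 8 * k * d0^3 = 8 * 9.615 * 7^3 = 26383.56
Step 2: Compute denominator: 27 * eps0 * A = 27 * 8.854e-6 * 81688 = 19.52817
Step 3: Vpi = sqrt(26383.56 / 19.52817)
Vpi = 36.76 V


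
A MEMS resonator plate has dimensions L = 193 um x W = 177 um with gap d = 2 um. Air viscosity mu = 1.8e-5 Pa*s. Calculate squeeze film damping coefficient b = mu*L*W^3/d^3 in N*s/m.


Step 1: Convert to SI.
L = 193e-6 m, W = 177e-6 m, d = 2e-6 m
Step 2: W^3 = (177e-6)^3 = 5.55e-12 m^3
Step 3: d^3 = (2e-6)^3 = 8.00e-18 m^3
Step 4: b = 1.8e-5 * 193e-6 * 5.55e-12 / 8.00e-18
b = 2.41e-03 N*s/m


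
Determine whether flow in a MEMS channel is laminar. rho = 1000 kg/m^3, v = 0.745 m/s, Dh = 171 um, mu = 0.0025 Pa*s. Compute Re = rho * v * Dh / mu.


Step 1: Convert Dh to meters: Dh = 171e-6 m
Step 2: Re = rho * v * Dh / mu
Re = 1000 * 0.745 * 171e-6 / 0.0025
Re = 50.958
Since Re = 50.958 is below ~2300, the flow is laminar.


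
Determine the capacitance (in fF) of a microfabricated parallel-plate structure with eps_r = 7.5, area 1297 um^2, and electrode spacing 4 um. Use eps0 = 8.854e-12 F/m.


Step 1: Convert area to m^2: A = 1297e-12 m^2
Step 2: Convert gap to m: d = 4e-6 m
Step 3: C = eps0 * eps_r * A / d
C = 8.854e-12 * 7.5 * 1297e-12 / 4e-6
Step 4: Convert to fF (multiply by 1e15).
C = 21.53 fF


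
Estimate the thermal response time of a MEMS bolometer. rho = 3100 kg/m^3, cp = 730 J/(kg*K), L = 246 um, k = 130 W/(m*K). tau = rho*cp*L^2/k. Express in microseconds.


Step 1: Convert L to m: L = 246e-6 m
Step 2: L^2 = (246e-6)^2 = 6.0516e-08 m^2
Step 3: tau = 3100 * 730 * 6.0516e-08 / 130 = 1.05344391e-03 s
Step 4: Convert to microseconds (multiply by 1e6).
tau = 1053.444 us


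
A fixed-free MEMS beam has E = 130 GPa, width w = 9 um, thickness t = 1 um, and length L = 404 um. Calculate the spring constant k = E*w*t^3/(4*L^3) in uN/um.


Step 1: Convert E to consistent units (1 GPa = 1000 uN/um^2).
E = 130 GPa = 130000 uN/um^2
Step 2: Compute t^3 = 1^3 = 1
Step 3: Compute L^3 = 404^3 = 65939264
Step 4: k = 130000 * 9 * 1 / (4 * 65939264)
k = 0.0044 uN/um


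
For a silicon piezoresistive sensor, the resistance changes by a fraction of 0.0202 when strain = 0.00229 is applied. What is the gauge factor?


Step 1: Identify values.
dR/R = 0.0202, strain = 0.00229
Step 2: GF = (dR/R) / strain = 0.0202 / 0.00229
GF = 8.8


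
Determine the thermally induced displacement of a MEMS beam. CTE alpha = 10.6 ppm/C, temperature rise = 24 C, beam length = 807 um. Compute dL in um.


Step 1: Convert CTE: alpha = 10.6 ppm/C = 10.6e-6 /C
Step 2: dL = 10.6e-6 * 24 * 807
dL = 0.2053 um


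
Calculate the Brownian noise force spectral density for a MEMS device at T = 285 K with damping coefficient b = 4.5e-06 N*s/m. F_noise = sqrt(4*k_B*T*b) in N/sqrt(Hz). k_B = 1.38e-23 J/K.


Step 1: Compute 4 * k_B * T * b
= 4 * 1.38e-23 * 285 * 4.5e-06
= 7.0794e-26 N^2/Hz
Step 2: F_noise = sqrt(7.0794e-26)
F_noise = 2.66e-13 N/sqrt(Hz)


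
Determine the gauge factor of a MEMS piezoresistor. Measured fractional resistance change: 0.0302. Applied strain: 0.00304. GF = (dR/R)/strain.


Step 1: Identify values.
dR/R = 0.0302, strain = 0.00304
Step 2: GF = (dR/R) / strain = 0.0302 / 0.00304
GF = 9.9


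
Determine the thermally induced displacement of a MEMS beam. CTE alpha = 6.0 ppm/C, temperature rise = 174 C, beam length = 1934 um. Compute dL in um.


Step 1: Convert CTE: alpha = 6.0 ppm/C = 6.0e-6 /C
Step 2: dL = 6.0e-6 * 174 * 1934
dL = 2.0191 um


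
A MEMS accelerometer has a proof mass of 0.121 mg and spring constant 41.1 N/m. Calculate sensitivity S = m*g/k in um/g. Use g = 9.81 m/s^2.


Step 1: Convert mass: m = 0.121 mg = 1.21e-07 kg
Step 2: S = m * g / k = 1.21e-07 * 9.81 / 41.1
Step 3: S = 2.89e-08 m/g
Step 4: Convert to um/g: S = 0.029 um/g


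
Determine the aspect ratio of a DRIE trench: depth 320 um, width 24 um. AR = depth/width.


Step 1: AR = depth / width
Step 2: AR = 320 / 24
AR = 13.3


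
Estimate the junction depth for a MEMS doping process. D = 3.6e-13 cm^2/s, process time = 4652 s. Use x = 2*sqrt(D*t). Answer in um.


Step 1: Compute D*t = 3.6e-13 * 4652 = 1.67472e-09 cm^2
Step 2: sqrt(D*t) = 4.0923e-05 cm
Step 3: x = 2 * 4.0923e-05 cm = 8.1846e-05 cm
Step 4: Convert to um (1 cm = 1e4 um): x = 0.818 um


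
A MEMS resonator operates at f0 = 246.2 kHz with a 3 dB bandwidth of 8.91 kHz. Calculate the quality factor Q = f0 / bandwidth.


Step 1: Q = f0 / bandwidth
Step 2: Q = 246.2 / 8.91
Q = 27.6


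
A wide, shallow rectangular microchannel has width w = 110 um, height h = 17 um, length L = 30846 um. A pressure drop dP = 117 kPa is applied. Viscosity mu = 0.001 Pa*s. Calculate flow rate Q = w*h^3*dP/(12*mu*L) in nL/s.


Step 1: Convert all dimensions to SI (meters).
w = 110e-6 m, h = 17e-6 m, L = 30846e-6 m, dP = 117e3 Pa
Step 2: Q = w * h^3 * dP / (12 * mu * L)
Q = 110e-6 * (17e-6)^3 * 117e3 / (12 * 0.001 * 30846e-6) = 1.7082255e-10 m^3/s
Step 3: Convert Q from m^3/s to nL/s (1 m^3 = 1e12 nL, so multiply by 1e12).
Q = 170.823 nL/s


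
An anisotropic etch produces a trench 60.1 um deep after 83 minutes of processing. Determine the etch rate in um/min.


Step 1: Etch rate = depth / time
Step 2: rate = 60.1 / 83
rate = 0.724 um/min


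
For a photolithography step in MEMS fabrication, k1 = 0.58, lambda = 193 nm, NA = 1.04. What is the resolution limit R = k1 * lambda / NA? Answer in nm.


Step 1: Identify values: k1 = 0.58, lambda = 193 nm, NA = 1.04
Step 2: R = k1 * lambda / NA
R = 0.58 * 193 / 1.04
R = 107.6 nm


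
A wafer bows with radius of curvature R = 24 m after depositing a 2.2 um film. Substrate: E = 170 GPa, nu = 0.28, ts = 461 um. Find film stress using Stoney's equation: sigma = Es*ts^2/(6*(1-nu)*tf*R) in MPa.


Step 1: Compute numerator: Es * ts^2 = 170 * 461^2 = 36128570 (GPa*um^2)
Step 2: Compute denominator (R in um): 6*(1-nu)*tf*R = 6*0.72*2.2*24e6 = 228096000.0 (um^2)
Step 3: sigma (GPa) = 36128570 / 228096000.0 = 1.58392e-01 GPa
Step 4: Convert to MPa (x1000): sigma = 158.4 MPa


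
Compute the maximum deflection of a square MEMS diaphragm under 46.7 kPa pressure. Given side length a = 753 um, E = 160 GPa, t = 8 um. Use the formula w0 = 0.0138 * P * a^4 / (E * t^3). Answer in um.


Step 1: Convert pressure to compatible units (E is in GPa, so P in GPa).
P = 46.7 kPa = 46.7e-6 GPa
Step 2: Compute numerator: 0.0138 * P * a^4.
a^4 = 753^4 = 321499206081
numerator = 0.0138 * 46.7e-6 * 321499206081 = 2.071934e+05
Step 3: Compute denominator: E * t^3 = 160 * 8^3 = 81920
Step 4: w0 = numerator / denominator = 2.071934e+05 / 81920 = 2.5292 um


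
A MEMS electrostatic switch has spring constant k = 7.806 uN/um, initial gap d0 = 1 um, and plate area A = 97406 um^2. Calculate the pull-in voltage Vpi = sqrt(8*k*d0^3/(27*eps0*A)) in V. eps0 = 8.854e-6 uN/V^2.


Step 1: Compute numerator: 8 * k * d0^3 = 8 * 7.806 * 1^3 = 62.448
Step 2: Compute denominator: 27 * eps0 * A = 27 * 8.854e-6 * 97406 = 23.285684
Step 3: Vpi = sqrt(62.448 / 23.285684)
Vpi = 1.64 V


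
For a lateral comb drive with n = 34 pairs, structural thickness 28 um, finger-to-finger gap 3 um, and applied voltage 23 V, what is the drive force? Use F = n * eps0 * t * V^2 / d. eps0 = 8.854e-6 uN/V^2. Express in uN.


Step 1: Parameters: n=34, eps0=8.854e-6 uN/V^2, t=28 um, V=23 V, d=3 um
Step 2: V^2 = 529
Step 3: F = 34 * 8.854e-6 * 28 * 529 / 3
F = 1.486 uN


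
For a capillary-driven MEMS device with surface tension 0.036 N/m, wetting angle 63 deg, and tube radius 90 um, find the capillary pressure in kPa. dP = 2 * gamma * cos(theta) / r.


Step 1: cos(63 deg) = 0.454
Step 2: Convert r to m: r = 90e-6 m
Step 3: dP = 2 * 0.036 * 0.454 / 90e-6 = 363.2 Pa
Step 4: Convert Pa to kPa (divide by 1000).
dP = 0.36 kPa


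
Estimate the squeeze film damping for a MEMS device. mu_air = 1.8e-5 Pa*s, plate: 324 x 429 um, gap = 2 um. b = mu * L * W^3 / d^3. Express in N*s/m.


Step 1: Convert to SI.
L = 324e-6 m, W = 429e-6 m, d = 2e-6 m
Step 2: W^3 = (429e-6)^3 = 7.90e-11 m^3
Step 3: d^3 = (2e-6)^3 = 8.00e-18 m^3
Step 4: b = 1.8e-5 * 324e-6 * 7.90e-11 / 8.00e-18
b = 5.76e-02 N*s/m


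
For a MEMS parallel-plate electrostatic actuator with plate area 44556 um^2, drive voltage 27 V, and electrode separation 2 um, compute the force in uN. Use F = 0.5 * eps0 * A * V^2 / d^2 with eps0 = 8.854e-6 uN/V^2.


Step 1: Identify parameters.
eps0 = 8.854e-6 uN/V^2, A = 44556 um^2, V = 27 V, d = 2 um
Step 2: Compute V^2 = 27^2 = 729
Step 3: Compute d^2 = 2^2 = 4
Step 4: F = 0.5 * 8.854e-6 * 44556 * 729 / 4
F = 35.949 uN


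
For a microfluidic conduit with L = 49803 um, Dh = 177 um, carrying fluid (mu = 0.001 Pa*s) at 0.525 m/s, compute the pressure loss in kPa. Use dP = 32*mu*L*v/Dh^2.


Step 1: Convert to SI: L = 49803e-6 m, Dh = 177e-6 m
Step 2: dP = 32 * 0.001 * 49803e-6 * 0.525 / (177e-6)^2
Step 3: dP = 26706.58 Pa
Step 4: Convert to kPa: dP = 26.71 kPa


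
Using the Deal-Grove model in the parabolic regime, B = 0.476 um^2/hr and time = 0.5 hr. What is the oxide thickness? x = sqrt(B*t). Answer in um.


Step 1: Compute B*t = 0.476 * 0.5 = 0.238
Step 2: x = sqrt(0.238)
x = 0.488 um


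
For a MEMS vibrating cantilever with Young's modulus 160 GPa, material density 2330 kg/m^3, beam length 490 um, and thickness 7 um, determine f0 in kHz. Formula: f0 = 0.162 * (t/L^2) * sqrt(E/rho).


Step 1: Convert units to SI.
t_SI = 7e-6 m, L_SI = 490e-6 m
Step 2: Calculate sqrt(E/rho).
sqrt(160e9 / 2330) = 8286.71 m/s
Step 3: Compute f0.
f0 = 0.162 * 7e-6 / (490e-6)^2 * 8286.71 = 39138.4 Hz = 39.14 kHz


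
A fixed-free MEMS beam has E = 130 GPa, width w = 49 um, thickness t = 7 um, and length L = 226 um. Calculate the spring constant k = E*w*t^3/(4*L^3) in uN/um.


Step 1: Convert E to consistent units (1 GPa = 1000 uN/um^2).
E = 130 GPa = 130000 uN/um^2
Step 2: Compute t^3 = 7^3 = 343
Step 3: Compute L^3 = 226^3 = 11543176
Step 4: k = 130000 * 49 * 343 / (4 * 11543176)
k = 47.3204 uN/um


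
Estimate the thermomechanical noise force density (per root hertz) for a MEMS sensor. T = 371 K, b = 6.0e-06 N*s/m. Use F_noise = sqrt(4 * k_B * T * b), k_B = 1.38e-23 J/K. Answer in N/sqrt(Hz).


Step 1: Compute 4 * k_B * T * b
= 4 * 1.38e-23 * 371 * 6.0e-06
= 1.2288e-25 N^2/Hz
Step 2: F_noise = sqrt(1.2288e-25)
F_noise = 3.51e-13 N/sqrt(Hz)


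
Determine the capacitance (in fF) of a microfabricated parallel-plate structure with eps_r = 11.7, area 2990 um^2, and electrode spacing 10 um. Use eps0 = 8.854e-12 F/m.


Step 1: Convert area to m^2: A = 2990e-12 m^2
Step 2: Convert gap to m: d = 10e-6 m
Step 3: C = eps0 * eps_r * A / d
C = 8.854e-12 * 11.7 * 2990e-12 / 10e-6
Step 4: Convert to fF (multiply by 1e15).
C = 30.97 fF


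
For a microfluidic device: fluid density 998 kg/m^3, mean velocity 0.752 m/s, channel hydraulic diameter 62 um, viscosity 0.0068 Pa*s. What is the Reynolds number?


Step 1: Convert Dh to meters: Dh = 62e-6 m
Step 2: Re = rho * v * Dh / mu
Re = 998 * 0.752 * 62e-6 / 0.0068
Re = 6.843


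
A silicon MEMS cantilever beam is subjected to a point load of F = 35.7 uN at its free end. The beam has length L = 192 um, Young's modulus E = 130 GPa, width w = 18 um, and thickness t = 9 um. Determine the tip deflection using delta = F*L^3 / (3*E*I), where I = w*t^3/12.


Step 1: Calculate the second moment of area.
I = w * t^3 / 12 = 18 * 9^3 / 12 = 1093.5 um^4
Step 2: Convert E to consistent units (1 GPa = 1000 uN/um^2).
E = 130 GPa = 130000 uN/um^2
Step 3: Calculate tip deflection.
delta = F * L^3 / (3 * E * I)
delta = 35.7 * 192^3 / (3 * 130000 * 1093.5)
delta = 0.5925 um


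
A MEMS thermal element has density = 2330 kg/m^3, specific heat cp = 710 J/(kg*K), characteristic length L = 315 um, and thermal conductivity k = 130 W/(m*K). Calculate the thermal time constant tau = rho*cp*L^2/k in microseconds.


Step 1: Convert L to m: L = 315e-6 m
Step 2: L^2 = (315e-6)^2 = 9.9225e-08 m^2
Step 3: tau = 2330 * 710 * 9.9225e-08 / 130 = 1.26267629e-03 s
Step 4: Convert to microseconds (multiply by 1e6).
tau = 1262.676 us


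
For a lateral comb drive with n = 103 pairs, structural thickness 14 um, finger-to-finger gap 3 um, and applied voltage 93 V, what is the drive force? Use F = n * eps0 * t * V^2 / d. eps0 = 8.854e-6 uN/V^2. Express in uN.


Step 1: Parameters: n=103, eps0=8.854e-6 uN/V^2, t=14 um, V=93 V, d=3 um
Step 2: V^2 = 8649
Step 3: F = 103 * 8.854e-6 * 14 * 8649 / 3
F = 36.809 uN


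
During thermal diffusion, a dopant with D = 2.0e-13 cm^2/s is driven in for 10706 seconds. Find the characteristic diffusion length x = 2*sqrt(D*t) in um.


Step 1: Compute D*t = 2.0e-13 * 10706 = 2.1412e-09 cm^2
Step 2: sqrt(D*t) = 4.6273e-05 cm
Step 3: x = 2 * 4.6273e-05 cm = 9.2546e-05 cm
Step 4: Convert to um (1 cm = 1e4 um): x = 0.925 um


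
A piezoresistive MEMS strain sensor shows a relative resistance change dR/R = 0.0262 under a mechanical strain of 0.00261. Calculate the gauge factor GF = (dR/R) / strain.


Step 1: Identify values.
dR/R = 0.0262, strain = 0.00261
Step 2: GF = (dR/R) / strain = 0.0262 / 0.00261
GF = 10.0


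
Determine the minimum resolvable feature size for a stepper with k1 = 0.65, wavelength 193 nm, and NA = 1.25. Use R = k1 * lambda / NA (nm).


Step 1: Identify values: k1 = 0.65, lambda = 193 nm, NA = 1.25
Step 2: R = k1 * lambda / NA
R = 0.65 * 193 / 1.25
R = 100.4 nm


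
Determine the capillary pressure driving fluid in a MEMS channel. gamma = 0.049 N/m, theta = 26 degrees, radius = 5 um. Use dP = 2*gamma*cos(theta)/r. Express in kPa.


Step 1: cos(26 deg) = 0.8988
Step 2: Convert r to m: r = 5e-6 m
Step 3: dP = 2 * 0.049 * 0.8988 / 5e-6 = 17616.5 Pa
Step 4: Convert Pa to kPa (divide by 1000).
dP = 17.62 kPa


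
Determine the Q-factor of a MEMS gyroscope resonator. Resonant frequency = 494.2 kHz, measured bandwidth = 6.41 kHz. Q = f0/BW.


Step 1: Q = f0 / bandwidth
Step 2: Q = 494.2 / 6.41
Q = 77.1


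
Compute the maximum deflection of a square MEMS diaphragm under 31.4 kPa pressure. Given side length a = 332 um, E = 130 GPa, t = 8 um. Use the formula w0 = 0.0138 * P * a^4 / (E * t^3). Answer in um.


Step 1: Convert pressure to compatible units (E is in GPa, so P in GPa).
P = 31.4 kPa = 31.4e-6 GPa
Step 2: Compute numerator: 0.0138 * P * a^4.
a^4 = 332^4 = 12149330176
numerator = 0.0138 * 31.4e-6 * 12149330176 = 5.2645e+03
Step 3: Compute denominator: E * t^3 = 130 * 8^3 = 66560
Step 4: w0 = numerator / denominator = 5.2645e+03 / 66560 = 0.0791 um


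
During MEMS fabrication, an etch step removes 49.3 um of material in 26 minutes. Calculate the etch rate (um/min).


Step 1: Etch rate = depth / time
Step 2: rate = 49.3 / 26
rate = 1.896 um/min


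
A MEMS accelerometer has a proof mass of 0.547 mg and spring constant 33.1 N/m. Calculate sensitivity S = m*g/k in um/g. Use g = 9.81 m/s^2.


Step 1: Convert mass: m = 0.547 mg = 5.47e-07 kg
Step 2: S = m * g / k = 5.47e-07 * 9.81 / 33.1
Step 3: S = 1.62e-07 m/g
Step 4: Convert to um/g: S = 0.162 um/g


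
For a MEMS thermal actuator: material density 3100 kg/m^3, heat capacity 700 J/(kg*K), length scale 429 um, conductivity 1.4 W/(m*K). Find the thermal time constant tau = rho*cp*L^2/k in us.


Step 1: Convert L to m: L = 429e-6 m
Step 2: L^2 = (429e-6)^2 = 1.84041e-07 m^2
Step 3: tau = 3100 * 700 * 1.84041e-07 / 1.4 = 2.8526355e-01 s
Step 4: Convert to microseconds (multiply by 1e6).
tau = 285263.55 us


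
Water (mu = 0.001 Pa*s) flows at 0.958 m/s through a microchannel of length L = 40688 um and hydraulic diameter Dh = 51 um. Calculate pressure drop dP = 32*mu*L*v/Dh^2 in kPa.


Step 1: Convert to SI: L = 40688e-6 m, Dh = 51e-6 m
Step 2: dP = 32 * 0.001 * 40688e-6 * 0.958 / (51e-6)^2
Step 3: dP = 479558.37 Pa
Step 4: Convert to kPa: dP = 479.56 kPa


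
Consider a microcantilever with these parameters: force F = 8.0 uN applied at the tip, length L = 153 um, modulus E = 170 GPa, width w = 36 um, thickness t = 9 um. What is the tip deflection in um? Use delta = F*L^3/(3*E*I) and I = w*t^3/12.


Step 1: Calculate the second moment of area.
I = w * t^3 / 12 = 36 * 9^3 / 12 = 2187.0 um^4
Step 2: Convert E to consistent units (1 GPa = 1000 uN/um^2).
E = 170 GPa = 170000 uN/um^2
Step 3: Calculate tip deflection.
delta = F * L^3 / (3 * E * I)
delta = 8.0 * 153^3 / (3 * 170000 * 2187.0)
delta = 0.0257 um


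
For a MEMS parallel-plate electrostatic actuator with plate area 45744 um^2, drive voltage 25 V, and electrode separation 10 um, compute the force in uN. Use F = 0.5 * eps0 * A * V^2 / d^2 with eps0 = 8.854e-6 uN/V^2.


Step 1: Identify parameters.
eps0 = 8.854e-6 uN/V^2, A = 45744 um^2, V = 25 V, d = 10 um
Step 2: Compute V^2 = 25^2 = 625
Step 3: Compute d^2 = 10^2 = 100
Step 4: F = 0.5 * 8.854e-6 * 45744 * 625 / 100
F = 1.266 uN


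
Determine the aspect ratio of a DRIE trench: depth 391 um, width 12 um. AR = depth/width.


Step 1: AR = depth / width
Step 2: AR = 391 / 12
AR = 32.6


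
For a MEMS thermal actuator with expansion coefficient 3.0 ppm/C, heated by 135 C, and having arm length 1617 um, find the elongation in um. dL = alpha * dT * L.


Step 1: Convert CTE: alpha = 3.0 ppm/C = 3.0e-6 /C
Step 2: dL = 3.0e-6 * 135 * 1617
dL = 0.6549 um


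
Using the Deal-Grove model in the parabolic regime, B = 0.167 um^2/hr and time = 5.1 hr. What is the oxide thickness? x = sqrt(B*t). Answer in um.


Step 1: Compute B*t = 0.167 * 5.1 = 0.8517
Step 2: x = sqrt(0.8517)
x = 0.923 um


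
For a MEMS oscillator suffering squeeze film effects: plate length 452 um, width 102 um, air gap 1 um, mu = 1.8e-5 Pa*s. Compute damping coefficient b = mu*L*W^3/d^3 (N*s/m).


Step 1: Convert to SI.
L = 452e-6 m, W = 102e-6 m, d = 1e-6 m
Step 2: W^3 = (102e-6)^3 = 1.06e-12 m^3
Step 3: d^3 = (1e-6)^3 = 1.00e-18 m^3
Step 4: b = 1.8e-5 * 452e-6 * 1.06e-12 / 1.00e-18
b = 8.63e-03 N*s/m


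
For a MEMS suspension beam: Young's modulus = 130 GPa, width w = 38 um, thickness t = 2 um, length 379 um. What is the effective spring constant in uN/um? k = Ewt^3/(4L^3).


Step 1: Convert E to consistent units (1 GPa = 1000 uN/um^2).
E = 130 GPa = 130000 uN/um^2
Step 2: Compute t^3 = 2^3 = 8
Step 3: Compute L^3 = 379^3 = 54439939
Step 4: k = 130000 * 38 * 8 / (4 * 54439939)
k = 0.1815 uN/um


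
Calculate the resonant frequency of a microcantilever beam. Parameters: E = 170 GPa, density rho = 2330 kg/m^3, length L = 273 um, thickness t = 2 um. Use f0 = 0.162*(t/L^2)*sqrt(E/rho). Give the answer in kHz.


Step 1: Convert units to SI.
t_SI = 2e-6 m, L_SI = 273e-6 m
Step 2: Calculate sqrt(E/rho).
sqrt(170e9 / 2330) = 8541.74 m/s
Step 3: Compute f0.
f0 = 0.162 * 2e-6 / (273e-6)^2 * 8541.74 = 37133.5 Hz = 37.13 kHz


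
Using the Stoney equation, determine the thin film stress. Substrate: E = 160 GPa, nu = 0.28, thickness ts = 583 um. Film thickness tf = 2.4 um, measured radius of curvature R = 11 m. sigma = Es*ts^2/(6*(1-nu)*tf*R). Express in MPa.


Step 1: Compute numerator: Es * ts^2 = 160 * 583^2 = 54382240 (GPa*um^2)
Step 2: Compute denominator (R in um): 6*(1-nu)*tf*R = 6*0.72*2.4*11e6 = 114048000.0 (um^2)
Step 3: sigma (GPa) = 54382240 / 114048000.0 = 4.76836e-01 GPa
Step 4: Convert to MPa (x1000): sigma = 476.8 MPa


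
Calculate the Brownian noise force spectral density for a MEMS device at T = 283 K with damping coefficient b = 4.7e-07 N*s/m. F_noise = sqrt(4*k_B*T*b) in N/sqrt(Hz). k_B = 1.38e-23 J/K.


Step 1: Compute 4 * k_B * T * b
= 4 * 1.38e-23 * 283 * 4.7e-07
= 7.3422e-27 N^2/Hz
Step 2: F_noise = sqrt(7.3422e-27)
F_noise = 8.57e-14 N/sqrt(Hz)


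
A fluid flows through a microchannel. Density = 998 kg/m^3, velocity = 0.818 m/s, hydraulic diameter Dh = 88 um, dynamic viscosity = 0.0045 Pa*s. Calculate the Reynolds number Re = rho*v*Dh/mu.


Step 1: Convert Dh to meters: Dh = 88e-6 m
Step 2: Re = rho * v * Dh / mu
Re = 998 * 0.818 * 88e-6 / 0.0045
Re = 15.964


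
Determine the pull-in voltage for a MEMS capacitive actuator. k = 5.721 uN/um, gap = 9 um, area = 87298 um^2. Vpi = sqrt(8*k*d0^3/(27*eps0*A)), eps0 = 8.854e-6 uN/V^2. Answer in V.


Step 1: Compute numerator: 8 * k * d0^3 = 8 * 5.721 * 9^3 = 33364.872
Step 2: Compute denominator: 27 * eps0 * A = 27 * 8.854e-6 * 87298 = 20.869285
Step 3: Vpi = sqrt(33364.872 / 20.869285)
Vpi = 39.98 V


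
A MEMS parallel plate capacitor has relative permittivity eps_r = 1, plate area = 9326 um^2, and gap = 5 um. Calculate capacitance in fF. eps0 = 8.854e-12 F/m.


Step 1: Convert area to m^2: A = 9326e-12 m^2
Step 2: Convert gap to m: d = 5e-6 m
Step 3: C = eps0 * eps_r * A / d
C = 8.854e-12 * 1 * 9326e-12 / 5e-6
Step 4: Convert to fF (multiply by 1e15).
C = 16.51 fF


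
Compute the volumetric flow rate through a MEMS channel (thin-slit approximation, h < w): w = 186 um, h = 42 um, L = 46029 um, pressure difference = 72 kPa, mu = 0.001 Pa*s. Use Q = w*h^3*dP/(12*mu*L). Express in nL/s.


Step 1: Convert all dimensions to SI (meters).
w = 186e-6 m, h = 42e-6 m, L = 46029e-6 m, dP = 72e3 Pa
Step 2: Q = w * h^3 * dP / (12 * mu * L)
Q = 186e-6 * (42e-6)^3 * 72e3 / (12 * 0.001 * 46029e-6) = 1.79630685e-09 m^3/s
Step 3: Convert Q from m^3/s to nL/s (1 m^3 = 1e12 nL, so multiply by 1e12).
Q = 1796.307 nL/s


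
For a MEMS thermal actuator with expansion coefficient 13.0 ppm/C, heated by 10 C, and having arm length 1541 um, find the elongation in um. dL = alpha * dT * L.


Step 1: Convert CTE: alpha = 13.0 ppm/C = 13.0e-6 /C
Step 2: dL = 13.0e-6 * 10 * 1541
dL = 0.2003 um


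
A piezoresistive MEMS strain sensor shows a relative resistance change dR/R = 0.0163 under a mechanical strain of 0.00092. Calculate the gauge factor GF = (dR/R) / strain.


Step 1: Identify values.
dR/R = 0.0163, strain = 0.00092
Step 2: GF = (dR/R) / strain = 0.0163 / 0.00092
GF = 17.7


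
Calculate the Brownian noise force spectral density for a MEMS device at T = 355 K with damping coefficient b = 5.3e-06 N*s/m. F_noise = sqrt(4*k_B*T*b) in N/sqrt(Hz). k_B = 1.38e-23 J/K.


Step 1: Compute 4 * k_B * T * b
= 4 * 1.38e-23 * 355 * 5.3e-06
= 1.0386e-25 N^2/Hz
Step 2: F_noise = sqrt(1.0386e-25)
F_noise = 3.22e-13 N/sqrt(Hz)


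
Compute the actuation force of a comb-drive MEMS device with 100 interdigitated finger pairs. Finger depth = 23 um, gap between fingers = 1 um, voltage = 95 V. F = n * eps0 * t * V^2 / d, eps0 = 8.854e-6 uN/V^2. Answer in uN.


Step 1: Parameters: n=100, eps0=8.854e-6 uN/V^2, t=23 um, V=95 V, d=1 um
Step 2: V^2 = 9025
Step 3: F = 100 * 8.854e-6 * 23 * 9025 / 1
F = 183.787 uN


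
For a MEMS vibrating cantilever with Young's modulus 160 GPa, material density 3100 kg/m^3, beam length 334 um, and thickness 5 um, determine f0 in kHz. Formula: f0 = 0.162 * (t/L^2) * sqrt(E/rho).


Step 1: Convert units to SI.
t_SI = 5e-6 m, L_SI = 334e-6 m
Step 2: Calculate sqrt(E/rho).
sqrt(160e9 / 3100) = 7184.21 m/s
Step 3: Compute f0.
f0 = 0.162 * 5e-6 / (334e-6)^2 * 7184.21 = 52164.0 Hz = 52.16 kHz


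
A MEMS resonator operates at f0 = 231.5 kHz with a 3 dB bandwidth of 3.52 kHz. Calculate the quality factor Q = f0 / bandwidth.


Step 1: Q = f0 / bandwidth
Step 2: Q = 231.5 / 3.52
Q = 65.8


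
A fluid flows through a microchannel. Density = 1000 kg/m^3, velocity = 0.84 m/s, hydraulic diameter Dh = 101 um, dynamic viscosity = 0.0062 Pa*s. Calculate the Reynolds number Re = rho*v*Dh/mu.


Step 1: Convert Dh to meters: Dh = 101e-6 m
Step 2: Re = rho * v * Dh / mu
Re = 1000 * 0.84 * 101e-6 / 0.0062
Re = 13.684


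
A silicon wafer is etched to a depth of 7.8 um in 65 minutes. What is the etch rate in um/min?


Step 1: Etch rate = depth / time
Step 2: rate = 7.8 / 65
rate = 0.12 um/min


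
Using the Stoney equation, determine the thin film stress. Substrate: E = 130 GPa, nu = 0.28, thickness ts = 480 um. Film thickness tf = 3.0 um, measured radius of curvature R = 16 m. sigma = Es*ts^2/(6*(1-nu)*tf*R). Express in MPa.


Step 1: Compute numerator: Es * ts^2 = 130 * 480^2 = 29952000 (GPa*um^2)
Step 2: Compute denominator (R in um): 6*(1-nu)*tf*R = 6*0.72*3.0*16e6 = 207360000.0 (um^2)
Step 3: sigma (GPa) = 29952000 / 207360000.0 = 1.44444e-01 GPa
Step 4: Convert to MPa (x1000): sigma = 144.4 MPa


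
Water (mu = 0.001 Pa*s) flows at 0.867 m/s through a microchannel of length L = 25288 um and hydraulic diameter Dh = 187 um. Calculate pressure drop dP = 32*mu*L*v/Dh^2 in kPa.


Step 1: Convert to SI: L = 25288e-6 m, Dh = 187e-6 m
Step 2: dP = 32 * 0.001 * 25288e-6 * 0.867 / (187e-6)^2
Step 3: dP = 20063.21 Pa
Step 4: Convert to kPa: dP = 20.06 kPa


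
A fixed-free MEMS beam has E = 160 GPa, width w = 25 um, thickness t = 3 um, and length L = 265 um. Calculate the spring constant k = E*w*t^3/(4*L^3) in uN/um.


Step 1: Convert E to consistent units (1 GPa = 1000 uN/um^2).
E = 160 GPa = 160000 uN/um^2
Step 2: Compute t^3 = 3^3 = 27
Step 3: Compute L^3 = 265^3 = 18609625
Step 4: k = 160000 * 25 * 27 / (4 * 18609625)
k = 1.4509 uN/um


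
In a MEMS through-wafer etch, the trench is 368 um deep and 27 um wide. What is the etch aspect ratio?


Step 1: AR = depth / width
Step 2: AR = 368 / 27
AR = 13.6


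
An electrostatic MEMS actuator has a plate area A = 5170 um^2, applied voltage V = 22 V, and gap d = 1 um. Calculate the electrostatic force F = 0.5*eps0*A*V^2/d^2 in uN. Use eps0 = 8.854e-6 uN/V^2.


Step 1: Identify parameters.
eps0 = 8.854e-6 uN/V^2, A = 5170 um^2, V = 22 V, d = 1 um
Step 2: Compute V^2 = 22^2 = 484
Step 3: Compute d^2 = 1^2 = 1
Step 4: F = 0.5 * 8.854e-6 * 5170 * 484 / 1
F = 11.078 uN


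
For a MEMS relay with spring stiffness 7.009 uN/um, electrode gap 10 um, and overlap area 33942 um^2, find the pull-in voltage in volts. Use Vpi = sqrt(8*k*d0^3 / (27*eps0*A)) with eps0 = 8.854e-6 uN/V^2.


Step 1: Compute numerator: 8 * k * d0^3 = 8 * 7.009 * 10^3 = 56072.0
Step 2: Compute denominator: 27 * eps0 * A = 27 * 8.854e-6 * 33942 = 8.114107
Step 3: Vpi = sqrt(56072.0 / 8.114107)
Vpi = 83.13 V


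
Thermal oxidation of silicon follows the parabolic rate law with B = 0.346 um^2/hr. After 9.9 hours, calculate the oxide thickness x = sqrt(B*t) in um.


Step 1: Compute B*t = 0.346 * 9.9 = 3.4254
Step 2: x = sqrt(3.4254)
x = 1.851 um


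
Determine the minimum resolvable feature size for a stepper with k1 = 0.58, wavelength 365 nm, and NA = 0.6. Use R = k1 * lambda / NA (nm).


Step 1: Identify values: k1 = 0.58, lambda = 365 nm, NA = 0.6
Step 2: R = k1 * lambda / NA
R = 0.58 * 365 / 0.6
R = 352.8 nm


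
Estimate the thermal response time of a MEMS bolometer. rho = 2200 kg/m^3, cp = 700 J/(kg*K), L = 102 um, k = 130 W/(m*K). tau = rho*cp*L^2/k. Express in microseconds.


Step 1: Convert L to m: L = 102e-6 m
Step 2: L^2 = (102e-6)^2 = 1.0404e-08 m^2
Step 3: tau = 2200 * 700 * 1.0404e-08 / 130 = 1.2324738e-04 s
Step 4: Convert to microseconds (multiply by 1e6).
tau = 123.247 us


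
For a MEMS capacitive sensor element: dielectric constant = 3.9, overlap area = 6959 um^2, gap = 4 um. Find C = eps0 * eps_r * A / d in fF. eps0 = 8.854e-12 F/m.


Step 1: Convert area to m^2: A = 6959e-12 m^2
Step 2: Convert gap to m: d = 4e-6 m
Step 3: C = eps0 * eps_r * A / d
C = 8.854e-12 * 3.9 * 6959e-12 / 4e-6
Step 4: Convert to fF (multiply by 1e15).
C = 60.07 fF


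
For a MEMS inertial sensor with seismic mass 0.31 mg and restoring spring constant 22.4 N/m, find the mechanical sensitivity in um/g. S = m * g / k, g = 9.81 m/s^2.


Step 1: Convert mass: m = 0.31 mg = 3.10e-07 kg
Step 2: S = m * g / k = 3.10e-07 * 9.81 / 22.4
Step 3: S = 1.36e-07 m/g
Step 4: Convert to um/g: S = 0.136 um/g


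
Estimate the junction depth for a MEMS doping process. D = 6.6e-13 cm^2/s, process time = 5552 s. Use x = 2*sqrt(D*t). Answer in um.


Step 1: Compute D*t = 6.6e-13 * 5552 = 3.66432e-09 cm^2
Step 2: sqrt(D*t) = 6.05336e-05 cm
Step 3: x = 2 * 6.05336e-05 cm = 1.210672e-04 cm
Step 4: Convert to um (1 cm = 1e4 um): x = 1.211 um


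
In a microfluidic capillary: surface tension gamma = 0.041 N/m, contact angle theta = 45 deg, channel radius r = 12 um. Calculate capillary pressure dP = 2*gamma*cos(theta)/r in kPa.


Step 1: cos(45 deg) = 0.7071
Step 2: Convert r to m: r = 12e-6 m
Step 3: dP = 2 * 0.041 * 0.7071 / 12e-6 = 4831.8 Pa
Step 4: Convert Pa to kPa (divide by 1000).
dP = 4.83 kPa


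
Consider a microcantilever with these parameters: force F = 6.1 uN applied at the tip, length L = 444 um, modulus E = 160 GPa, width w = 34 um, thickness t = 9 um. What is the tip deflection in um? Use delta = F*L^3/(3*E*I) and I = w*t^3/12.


Step 1: Calculate the second moment of area.
I = w * t^3 / 12 = 34 * 9^3 / 12 = 2065.5 um^4
Step 2: Convert E to consistent units (1 GPa = 1000 uN/um^2).
E = 160 GPa = 160000 uN/um^2
Step 3: Calculate tip deflection.
delta = F * L^3 / (3 * E * I)
delta = 6.1 * 444^3 / (3 * 160000 * 2065.5)
delta = 0.5385 um


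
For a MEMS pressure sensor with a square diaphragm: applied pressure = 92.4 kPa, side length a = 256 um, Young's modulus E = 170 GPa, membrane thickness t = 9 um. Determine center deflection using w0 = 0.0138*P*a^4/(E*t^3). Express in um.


Step 1: Convert pressure to compatible units (E is in GPa, so P in GPa).
P = 92.4 kPa = 92.4e-6 GPa
Step 2: Compute numerator: 0.0138 * P * a^4.
a^4 = 256^4 = 4294967296
numerator = 0.0138 * 92.4e-6 * 4294967296 = 5.4766e+03
Step 3: Compute denominator: E * t^3 = 170 * 9^3 = 123930
Step 4: w0 = numerator / denominator = 5.4766e+03 / 123930 = 0.0442 um


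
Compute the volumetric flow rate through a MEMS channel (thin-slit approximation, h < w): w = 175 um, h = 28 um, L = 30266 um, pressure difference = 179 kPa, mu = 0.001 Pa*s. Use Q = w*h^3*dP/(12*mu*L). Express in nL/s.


Step 1: Convert all dimensions to SI (meters).
w = 175e-6 m, h = 28e-6 m, L = 30266e-6 m, dP = 179e3 Pa
Step 2: Q = w * h^3 * dP / (12 * mu * L)
Q = 175e-6 * (28e-6)^3 * 179e3 / (12 * 0.001 * 30266e-6) = 1.89334126e-09 m^3/s
Step 3: Convert Q from m^3/s to nL/s (1 m^3 = 1e12 nL, so multiply by 1e12).
Q = 1893.341 nL/s


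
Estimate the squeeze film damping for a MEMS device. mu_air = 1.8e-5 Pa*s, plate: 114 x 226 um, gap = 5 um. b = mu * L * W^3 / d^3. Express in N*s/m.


Step 1: Convert to SI.
L = 114e-6 m, W = 226e-6 m, d = 5e-6 m
Step 2: W^3 = (226e-6)^3 = 1.15e-11 m^3
Step 3: d^3 = (5e-6)^3 = 1.25e-16 m^3
Step 4: b = 1.8e-5 * 114e-6 * 1.15e-11 / 1.25e-16
b = 1.89e-04 N*s/m


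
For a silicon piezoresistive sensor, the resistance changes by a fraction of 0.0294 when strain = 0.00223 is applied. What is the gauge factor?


Step 1: Identify values.
dR/R = 0.0294, strain = 0.00223
Step 2: GF = (dR/R) / strain = 0.0294 / 0.00223
GF = 13.2


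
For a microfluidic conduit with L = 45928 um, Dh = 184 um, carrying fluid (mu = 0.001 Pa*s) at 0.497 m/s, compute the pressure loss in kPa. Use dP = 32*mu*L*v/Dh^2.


Step 1: Convert to SI: L = 45928e-6 m, Dh = 184e-6 m
Step 2: dP = 32 * 0.001 * 45928e-6 * 0.497 / (184e-6)^2
Step 3: dP = 21574.87 Pa
Step 4: Convert to kPa: dP = 21.57 kPa


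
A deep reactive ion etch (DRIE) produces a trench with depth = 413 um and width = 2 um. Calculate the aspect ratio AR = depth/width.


Step 1: AR = depth / width
Step 2: AR = 413 / 2
AR = 206.5


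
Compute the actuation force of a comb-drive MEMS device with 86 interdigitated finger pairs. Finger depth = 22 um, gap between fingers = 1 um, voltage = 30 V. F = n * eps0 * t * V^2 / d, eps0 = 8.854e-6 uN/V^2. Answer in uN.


Step 1: Parameters: n=86, eps0=8.854e-6 uN/V^2, t=22 um, V=30 V, d=1 um
Step 2: V^2 = 900
Step 3: F = 86 * 8.854e-6 * 22 * 900 / 1
F = 15.077 uN


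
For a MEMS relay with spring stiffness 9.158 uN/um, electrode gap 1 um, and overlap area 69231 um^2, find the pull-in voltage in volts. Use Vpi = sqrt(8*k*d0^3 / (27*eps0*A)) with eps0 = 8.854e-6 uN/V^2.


Step 1: Compute numerator: 8 * k * d0^3 = 8 * 9.158 * 1^3 = 73.264
Step 2: Compute denominator: 27 * eps0 * A = 27 * 8.854e-6 * 69231 = 16.550224
Step 3: Vpi = sqrt(73.264 / 16.550224)
Vpi = 2.1 V


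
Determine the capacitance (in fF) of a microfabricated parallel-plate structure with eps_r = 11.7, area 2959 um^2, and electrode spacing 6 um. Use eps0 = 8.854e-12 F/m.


Step 1: Convert area to m^2: A = 2959e-12 m^2
Step 2: Convert gap to m: d = 6e-6 m
Step 3: C = eps0 * eps_r * A / d
C = 8.854e-12 * 11.7 * 2959e-12 / 6e-6
Step 4: Convert to fF (multiply by 1e15).
C = 51.09 fF


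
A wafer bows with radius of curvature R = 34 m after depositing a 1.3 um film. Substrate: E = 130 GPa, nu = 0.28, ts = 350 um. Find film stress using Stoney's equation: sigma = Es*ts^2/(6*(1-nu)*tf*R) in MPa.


Step 1: Compute numerator: Es * ts^2 = 130 * 350^2 = 15925000 (GPa*um^2)
Step 2: Compute denominator (R in um): 6*(1-nu)*tf*R = 6*0.72*1.3*34e6 = 190944000.0 (um^2)
Step 3: sigma (GPa) = 15925000 / 190944000.0 = 8.3401e-02 GPa
Step 4: Convert to MPa (x1000): sigma = 83.4 MPa


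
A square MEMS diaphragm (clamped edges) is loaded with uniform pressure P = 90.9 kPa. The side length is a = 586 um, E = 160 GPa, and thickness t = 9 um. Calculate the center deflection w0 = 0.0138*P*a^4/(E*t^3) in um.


Step 1: Convert pressure to compatible units (E is in GPa, so P in GPa).
P = 90.9 kPa = 90.9e-6 GPa
Step 2: Compute numerator: 0.0138 * P * a^4.
a^4 = 586^4 = 117920812816
numerator = 0.0138 * 90.9e-6 * 117920812816 = 1.479222e+05
Step 3: Compute denominator: E * t^3 = 160 * 9^3 = 116640
Step 4: w0 = numerator / denominator = 1.479222e+05 / 116640 = 1.2682 um


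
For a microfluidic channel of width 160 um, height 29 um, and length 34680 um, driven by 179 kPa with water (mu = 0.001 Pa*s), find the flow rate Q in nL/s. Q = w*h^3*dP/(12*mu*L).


Step 1: Convert all dimensions to SI (meters).
w = 160e-6 m, h = 29e-6 m, L = 34680e-6 m, dP = 179e3 Pa
Step 2: Q = w * h^3 * dP / (12 * mu * L)
Q = 160e-6 * (29e-6)^3 * 179e3 / (12 * 0.001 * 34680e-6) = 1.67844329e-09 m^3/s
Step 3: Convert Q from m^3/s to nL/s (1 m^3 = 1e12 nL, so multiply by 1e12).
Q = 1678.443 nL/s


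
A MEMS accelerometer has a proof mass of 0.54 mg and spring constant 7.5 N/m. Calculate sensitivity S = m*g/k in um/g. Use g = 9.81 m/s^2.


Step 1: Convert mass: m = 0.54 mg = 5.40e-07 kg
Step 2: S = m * g / k = 5.40e-07 * 9.81 / 7.5
Step 3: S = 7.06e-07 m/g
Step 4: Convert to um/g: S = 0.706 um/g


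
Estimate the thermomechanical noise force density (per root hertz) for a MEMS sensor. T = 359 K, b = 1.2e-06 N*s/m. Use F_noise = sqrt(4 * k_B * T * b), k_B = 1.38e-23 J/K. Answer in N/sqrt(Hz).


Step 1: Compute 4 * k_B * T * b
= 4 * 1.38e-23 * 359 * 1.2e-06
= 2.3780e-26 N^2/Hz
Step 2: F_noise = sqrt(2.3780e-26)
F_noise = 1.54e-13 N/sqrt(Hz)


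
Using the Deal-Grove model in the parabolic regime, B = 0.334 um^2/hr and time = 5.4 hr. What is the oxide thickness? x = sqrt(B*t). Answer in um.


Step 1: Compute B*t = 0.334 * 5.4 = 1.8036
Step 2: x = sqrt(1.8036)
x = 1.343 um


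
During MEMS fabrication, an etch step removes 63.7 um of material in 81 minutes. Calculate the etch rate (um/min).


Step 1: Etch rate = depth / time
Step 2: rate = 63.7 / 81
rate = 0.786 um/min


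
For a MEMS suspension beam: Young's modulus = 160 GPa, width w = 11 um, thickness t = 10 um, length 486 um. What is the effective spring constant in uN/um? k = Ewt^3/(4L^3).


Step 1: Convert E to consistent units (1 GPa = 1000 uN/um^2).
E = 160 GPa = 160000 uN/um^2
Step 2: Compute t^3 = 10^3 = 1000
Step 3: Compute L^3 = 486^3 = 114791256
Step 4: k = 160000 * 11 * 1000 / (4 * 114791256)
k = 3.833 uN/um


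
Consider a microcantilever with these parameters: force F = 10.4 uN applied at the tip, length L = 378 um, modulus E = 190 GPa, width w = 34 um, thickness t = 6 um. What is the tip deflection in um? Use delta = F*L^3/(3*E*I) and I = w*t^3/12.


Step 1: Calculate the second moment of area.
I = w * t^3 / 12 = 34 * 6^3 / 12 = 612.0 um^4
Step 2: Convert E to consistent units (1 GPa = 1000 uN/um^2).
E = 190 GPa = 190000 uN/um^2
Step 3: Calculate tip deflection.
delta = F * L^3 / (3 * E * I)
delta = 10.4 * 378^3 / (3 * 190000 * 612.0)
delta = 1.6102 um


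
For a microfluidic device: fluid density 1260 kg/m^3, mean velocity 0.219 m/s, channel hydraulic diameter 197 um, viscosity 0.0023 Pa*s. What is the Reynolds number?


Step 1: Convert Dh to meters: Dh = 197e-6 m
Step 2: Re = rho * v * Dh / mu
Re = 1260 * 0.219 * 197e-6 / 0.0023
Re = 23.635


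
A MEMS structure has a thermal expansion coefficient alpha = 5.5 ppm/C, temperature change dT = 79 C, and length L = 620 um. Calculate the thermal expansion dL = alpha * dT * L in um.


Step 1: Convert CTE: alpha = 5.5 ppm/C = 5.5e-6 /C
Step 2: dL = 5.5e-6 * 79 * 620
dL = 0.2694 um


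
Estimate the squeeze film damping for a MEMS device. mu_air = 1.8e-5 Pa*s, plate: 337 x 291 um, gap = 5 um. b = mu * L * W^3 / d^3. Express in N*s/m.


Step 1: Convert to SI.
L = 337e-6 m, W = 291e-6 m, d = 5e-6 m
Step 2: W^3 = (291e-6)^3 = 2.46e-11 m^3
Step 3: d^3 = (5e-6)^3 = 1.25e-16 m^3
Step 4: b = 1.8e-5 * 337e-6 * 2.46e-11 / 1.25e-16
b = 1.20e-03 N*s/m


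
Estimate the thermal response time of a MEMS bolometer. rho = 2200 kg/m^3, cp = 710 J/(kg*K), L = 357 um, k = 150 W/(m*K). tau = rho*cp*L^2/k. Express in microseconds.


Step 1: Convert L to m: L = 357e-6 m
Step 2: L^2 = (357e-6)^2 = 1.27449e-07 m^2
Step 3: tau = 2200 * 710 * 1.27449e-07 / 150 = 1.32716892e-03 s
Step 4: Convert to microseconds (multiply by 1e6).
tau = 1327.169 us
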